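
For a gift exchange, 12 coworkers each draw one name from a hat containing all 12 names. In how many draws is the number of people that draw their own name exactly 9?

440

Pick the 9 fixed positions: C(12,9) = 220 ways.
The other 3 form a derangement: !3 = 2.
Total: 220 × 2 = 440.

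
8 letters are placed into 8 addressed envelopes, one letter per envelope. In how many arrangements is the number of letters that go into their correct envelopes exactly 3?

Choose which 3 of the 8 are fixed: C(8,3) = 56.
The remaining 5 must be deranged: !5 = 44.
Total: 56 × 44 = 2464.

2464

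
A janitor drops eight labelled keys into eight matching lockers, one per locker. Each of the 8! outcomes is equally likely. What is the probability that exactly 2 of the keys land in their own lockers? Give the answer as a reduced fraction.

53/288

Favorable outcomes: C(8,2)·!6 = 28·265 = 7420.
Total outcomes: 8! = 40320.
Probability = 7420/40320 = 53/288.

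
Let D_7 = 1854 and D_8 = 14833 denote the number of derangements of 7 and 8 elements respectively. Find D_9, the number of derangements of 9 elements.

133496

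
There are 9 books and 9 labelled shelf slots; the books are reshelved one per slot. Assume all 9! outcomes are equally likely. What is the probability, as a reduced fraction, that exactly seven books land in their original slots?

1/10080

Favorable outcomes: C(9,7)·!2 = 36·1 = 36.
Total outcomes: 9! = 362880.
Probability = 36/362880 = 1/10080.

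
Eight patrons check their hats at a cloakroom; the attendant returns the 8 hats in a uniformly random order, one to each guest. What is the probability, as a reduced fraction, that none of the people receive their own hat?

2119/5760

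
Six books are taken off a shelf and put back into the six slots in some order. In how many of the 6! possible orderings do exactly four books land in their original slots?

15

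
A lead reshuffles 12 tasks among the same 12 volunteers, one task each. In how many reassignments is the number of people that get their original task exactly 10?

66

Choose which 10 of the 12 are fixed: C(12,10) = 66.
The other 2 form a derangement: !2 = 1.
Total: 66 × 1 = 66.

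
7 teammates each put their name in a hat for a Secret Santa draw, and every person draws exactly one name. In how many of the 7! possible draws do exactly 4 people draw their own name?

Pick the 4 fixed positions: C(7,4) = 35 ways.
The remaining 3 must be deranged: !3 = 2.
Total: 35 × 2 = 70.

70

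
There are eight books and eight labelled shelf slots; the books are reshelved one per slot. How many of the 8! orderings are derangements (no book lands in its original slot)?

14833

Recurrence: !8 = 8·!7 + (-1)^8.
!8 = 8·1854 + 1 = 14833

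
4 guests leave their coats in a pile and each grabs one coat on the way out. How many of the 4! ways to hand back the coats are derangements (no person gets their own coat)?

By inclusion-exclusion, !4 = Σ (-1)^k · 4!/k! for k=0..4
= 4! - 4!/1! + 4!/2! - 4!/3! + 4!/4!
= 24 - 24 + 12 - 4 + 1
= 9

9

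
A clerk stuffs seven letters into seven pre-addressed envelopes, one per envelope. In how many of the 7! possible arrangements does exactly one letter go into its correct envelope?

Choose which one of the 7 is fixed: C(7,1) = 7.
The remaining 6 must be deranged: !6 = 265.
Total: 7 × 265 = 1855.

1855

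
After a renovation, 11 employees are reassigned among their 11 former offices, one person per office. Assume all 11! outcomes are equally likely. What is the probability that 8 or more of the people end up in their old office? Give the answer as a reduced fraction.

193/19958400

Favorable outcomes: Σ_{i≥8} C(11,i)·!(11-i) = 165·2 + 55·1 + 11·0 + 1·1 = 386.
Total outcomes: 11! = 39916800.
Probability = 386/39916800 = 193/19958400.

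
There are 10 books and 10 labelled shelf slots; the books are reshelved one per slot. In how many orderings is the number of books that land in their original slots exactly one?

1334960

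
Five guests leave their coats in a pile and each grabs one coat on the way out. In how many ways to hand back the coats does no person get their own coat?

!5 = 5! · Σ_{k=0}^{5} (-1)^k/k!
= 5! - 5!/1! + 5!/2! - 5!/3! + 5!/4! - 5!/5!
= 120 - 120 + 60 - 20 + 5 - 1
= 44

44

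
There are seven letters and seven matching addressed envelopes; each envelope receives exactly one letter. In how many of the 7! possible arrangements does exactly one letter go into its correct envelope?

Choose which one of the 7 is fixed: C(7,1) = 7.
The other 6 form a derangement: !6 = 265.
Total: 7 × 265 = 1855.

1855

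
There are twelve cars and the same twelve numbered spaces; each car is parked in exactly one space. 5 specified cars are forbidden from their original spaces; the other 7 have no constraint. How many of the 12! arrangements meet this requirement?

312273360

Inclusion-exclusion on the 5 forbidden self-matches:
Σ_{j=0}^{5} (-1)^j C(5,j)(12-j)!
= C(5,0)·12! - C(5,1)·11! + C(5,2)·10! - C(5,3)·9! + C(5,4)·8! - C(5,5)·7!
= 479001600 - 199584000 + 36288000 - 3628800 + 201600 - 5040
= 312273360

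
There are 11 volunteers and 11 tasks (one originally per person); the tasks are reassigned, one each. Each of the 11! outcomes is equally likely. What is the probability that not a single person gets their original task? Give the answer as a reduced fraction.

1468457/3991680

Favorable outcomes: !11 = 14684570.
Total outcomes: 11! = 39916800.
Probability = 14684570/39916800 = 1468457/3991680.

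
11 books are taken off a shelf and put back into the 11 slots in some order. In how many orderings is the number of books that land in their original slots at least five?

# with exactly i fixed is C(11,i)·!(11-i); sum over i=5..11:
  i=5: C(11,5)·!6 = 462·265 = 122430
  i=6: C(11,6)·!5 = 462·44 = 20328
  i=7: C(11,7)·!4 = 330·9 = 2970
  i=8: C(11,8)·!3 = 165·2 = 330
  i=9: C(11,9)·!2 = 55·1 = 55
  i=10: C(11,10)·!1 = 11·0 = 0
  i=11: C(11,11)·!0 = 1·1 = 1
Total = 146114.

146114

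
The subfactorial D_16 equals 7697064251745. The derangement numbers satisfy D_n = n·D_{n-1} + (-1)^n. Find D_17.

D_17 = 17·7697064251745 - 1 = 130850092279664.

130850092279664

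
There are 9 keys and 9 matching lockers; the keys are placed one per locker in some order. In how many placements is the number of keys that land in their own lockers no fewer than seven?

37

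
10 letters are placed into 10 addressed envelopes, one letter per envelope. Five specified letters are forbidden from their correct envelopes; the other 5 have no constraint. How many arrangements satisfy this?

Let A_j be the event that the j-th constrained one is fixed. By inclusion-exclusion over the 5 events:
Σ_{j=0}^{5} (-1)^j C(5,j)(10-j)!
= C(5,0)·10! - C(5,1)·9! + C(5,2)·8! - C(5,3)·7! + C(5,4)·6! - C(5,5)·5!
= 3628800 - 1814400 + 403200 - 50400 + 3600 - 120
= 2170680

2170680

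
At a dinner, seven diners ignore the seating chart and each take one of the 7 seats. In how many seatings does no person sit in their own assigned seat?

1854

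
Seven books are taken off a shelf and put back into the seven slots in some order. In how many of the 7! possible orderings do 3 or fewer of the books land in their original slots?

Sum C(7,i)·!(7-i) for i = 0..3:
  i=0: C(7,0)·!7 = 1·1854 = 1854
  i=1: C(7,1)·!6 = 7·265 = 1855
  i=2: C(7,2)·!5 = 21·44 = 924
  i=3: C(7,3)·!4 = 35·9 = 315
Total = 4948.

4948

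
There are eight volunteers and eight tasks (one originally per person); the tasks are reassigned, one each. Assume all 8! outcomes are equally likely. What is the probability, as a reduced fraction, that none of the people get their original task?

Favorable outcomes: !8 = 14833.
Total outcomes: 8! = 40320.
Probability = 14833/40320 = 2119/5760.

2119/5760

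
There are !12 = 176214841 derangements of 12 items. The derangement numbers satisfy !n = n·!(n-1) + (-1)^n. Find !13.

!13 = 13·176214841 - 1 = 2290792932.

2290792932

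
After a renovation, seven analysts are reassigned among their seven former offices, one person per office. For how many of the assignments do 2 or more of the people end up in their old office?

1331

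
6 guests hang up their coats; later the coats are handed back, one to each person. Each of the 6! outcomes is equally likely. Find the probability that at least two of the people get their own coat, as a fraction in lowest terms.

Favorable outcomes: Σ_{i≥2} C(6,i)·!(6-i) = 15·9 + 20·2 + 15·1 + 6·0 + 1·1 = 191.
Total outcomes: 6! = 720.
Probability = 191/720 = 191/720.

191/720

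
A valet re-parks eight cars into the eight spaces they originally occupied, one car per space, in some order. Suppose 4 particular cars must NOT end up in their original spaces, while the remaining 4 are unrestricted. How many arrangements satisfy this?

24024

Inclusion-exclusion on the 4 forbidden self-matches:
Σ_{j=0}^{4} (-1)^j C(4,j)(8-j)!
= C(4,0)·8! - C(4,1)·7! + C(4,2)·6! - C(4,3)·5! + C(4,4)·4!
= 40320 - 20160 + 4320 - 480 + 24
= 24024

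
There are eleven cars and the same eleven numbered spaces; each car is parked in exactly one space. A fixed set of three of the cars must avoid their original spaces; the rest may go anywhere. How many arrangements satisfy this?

Let A_j be the event that the j-th constrained one is fixed. By inclusion-exclusion over the 3 events:
Σ_{j=0}^{3} (-1)^j C(3,j)(11-j)!
= C(3,0)·11! - C(3,1)·10! + C(3,2)·9! - C(3,3)·8!
= 39916800 - 10886400 + 1088640 - 40320
= 30078720

30078720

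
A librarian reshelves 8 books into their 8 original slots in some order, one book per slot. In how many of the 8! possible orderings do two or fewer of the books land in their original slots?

37085

Sum C(8,i)·!(8-i) for i = 0..2:
  i=0: C(8,0)·!8 = 1·14833 = 14833
  i=1: C(8,1)·!7 = 8·1854 = 14832
  i=2: C(8,2)·!6 = 28·265 = 7420
Total = 37085.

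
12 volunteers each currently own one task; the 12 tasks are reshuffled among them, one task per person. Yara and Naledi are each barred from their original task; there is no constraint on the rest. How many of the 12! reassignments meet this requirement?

402796800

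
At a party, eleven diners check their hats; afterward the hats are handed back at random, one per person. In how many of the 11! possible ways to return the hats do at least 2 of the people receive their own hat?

10547659

Sum C(11,i)·!(11-i) for i = 2..11:
  i=2: C(11,2)·!9 = 55·133496 = 7342280
  i=3: C(11,3)·!8 = 165·14833 = 2447445
  i=4: C(11,4)·!7 = 330·1854 = 611820
  i=5: C(11,5)·!6 = 462·265 = 122430
  i=6: C(11,6)·!5 = 462·44 = 20328
  i=7: C(11,7)·!4 = 330·9 = 2970
  i=8: C(11,8)·!3 = 165·2 = 330
  i=9: C(11,9)·!2 = 55·1 = 55
  i=10: C(11,10)·!1 = 11·0 = 0
  i=11: C(11,11)·!0 = 1·1 = 1
Total = 10547659.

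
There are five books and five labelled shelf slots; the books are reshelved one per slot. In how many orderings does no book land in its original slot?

44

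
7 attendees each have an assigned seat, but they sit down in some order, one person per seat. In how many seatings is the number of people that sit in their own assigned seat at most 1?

3709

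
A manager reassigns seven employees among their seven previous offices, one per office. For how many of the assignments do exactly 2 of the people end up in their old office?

924

Choose which 2 of the 7 are fixed: C(7,2) = 21.
The other 5 form a derangement: !5 = 44.
Total: 21 × 44 = 924.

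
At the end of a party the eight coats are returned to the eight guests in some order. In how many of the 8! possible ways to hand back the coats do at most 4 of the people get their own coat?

40179

# with exactly i fixed is C(8,i)·!(8-i); sum over i=0..4:
  i=0: C(8,0)·!8 = 1·14833 = 14833
  i=1: C(8,1)·!7 = 8·1854 = 14832
  i=2: C(8,2)·!6 = 28·265 = 7420
  i=3: C(8,3)·!5 = 56·44 = 2464
  i=4: C(8,4)·!4 = 70·9 = 630
Total = 40179.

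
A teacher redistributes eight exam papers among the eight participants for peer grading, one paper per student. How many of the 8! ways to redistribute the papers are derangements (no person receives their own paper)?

Recurrence: !8 = 7·(!7 + !6).
!8 = 7·(1854 + 265) = 7·2119 = 14833

14833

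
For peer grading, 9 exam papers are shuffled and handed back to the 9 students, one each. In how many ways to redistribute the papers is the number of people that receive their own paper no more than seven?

362879

# with exactly i fixed is C(9,i)·!(9-i); sum over i=0..7:
  i=0: C(9,0)·!9 = 1·133496 = 133496
  i=1: C(9,1)·!8 = 9·14833 = 133497
  i=2: C(9,2)·!7 = 36·1854 = 66744
  i=3: C(9,3)·!6 = 84·265 = 22260
  i=4: C(9,4)·!5 = 126·44 = 5544
  i=5: C(9,5)·!4 = 126·9 = 1134
  i=6: C(9,6)·!3 = 84·2 = 168
  i=7: C(9,7)·!2 = 36·1 = 36
Total = 362879.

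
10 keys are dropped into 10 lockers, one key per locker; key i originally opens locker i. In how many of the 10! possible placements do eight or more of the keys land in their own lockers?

46

Sum C(10,i)·!(10-i) for i = 8..10:
  i=8: C(10,8)·!2 = 45·1 = 45
  i=9: C(10,9)·!1 = 10·0 = 0
  i=10: C(10,10)·!0 = 1·1 = 1
Total = 46.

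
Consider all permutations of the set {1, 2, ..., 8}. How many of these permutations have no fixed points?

14833

Use !n = n·!(n-1) + (-1)^n.
!8 = 8·1854 + 1 = 14833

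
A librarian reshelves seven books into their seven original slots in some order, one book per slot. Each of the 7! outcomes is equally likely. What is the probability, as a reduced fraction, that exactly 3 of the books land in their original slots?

1/16

Favorable outcomes: C(7,3)·!4 = 35·9 = 315.
Total outcomes: 7! = 5040.
Probability = 315/5040 = 1/16.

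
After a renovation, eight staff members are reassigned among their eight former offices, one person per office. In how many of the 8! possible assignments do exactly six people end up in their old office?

28

Choose which 6 of the 8 are fixed: C(8,6) = 28.
The remaining 2 must be deranged: !2 = 1.
Total: 28 × 1 = 28.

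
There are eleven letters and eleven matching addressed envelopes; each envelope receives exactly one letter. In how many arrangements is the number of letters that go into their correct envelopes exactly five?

122430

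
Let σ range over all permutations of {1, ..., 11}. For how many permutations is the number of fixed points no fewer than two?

10547659

Sum C(11,i)·!(11-i) for i = 2..11:
  i=2: C(11,2)·!9 = 55·133496 = 7342280
  i=3: C(11,3)·!8 = 165·14833 = 2447445
  i=4: C(11,4)·!7 = 330·1854 = 611820
  i=5: C(11,5)·!6 = 462·265 = 122430
  i=6: C(11,6)·!5 = 462·44 = 20328
  i=7: C(11,7)·!4 = 330·9 = 2970
  i=8: C(11,8)·!3 = 165·2 = 330
  i=9: C(11,9)·!2 = 55·1 = 55
  i=10: C(11,10)·!1 = 11·0 = 0
  i=11: C(11,11)·!0 = 1·1 = 1
Total = 10547659.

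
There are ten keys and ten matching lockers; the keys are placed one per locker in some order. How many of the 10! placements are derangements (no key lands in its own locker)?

1334961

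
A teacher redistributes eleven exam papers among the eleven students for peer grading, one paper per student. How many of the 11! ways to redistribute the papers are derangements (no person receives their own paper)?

14684570

The number of derangements of 11 is !11 = Σ_{k=0}^{11} (-1)^k·11!/k!
= 11! - 11!/1! + 11!/2! - 11!/3! + 11!/4! - 11!/5! + 11!/6! - 11!/7! + 11!/8! - 11!/9! + 11!/10! - 11!/11!
= 39916800 - 39916800 + 19958400 - 6652800 + 1663200 - 332640 + 55440 - 7920 + 990 - 110 + 11 - 1
= 14684570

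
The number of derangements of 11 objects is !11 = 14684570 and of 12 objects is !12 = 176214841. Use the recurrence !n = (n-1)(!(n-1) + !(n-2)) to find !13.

2290792932

!13 = (13-1)·(!12 + !11) = 12·(176214841 + 14684570) = 12·190899411 = 2290792932.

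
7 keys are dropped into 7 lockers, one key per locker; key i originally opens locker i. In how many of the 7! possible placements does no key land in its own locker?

The subfactorial !7 = [7!/e] (nearest integer).
7! = 5040, and 5040/e ≈ 1854.11, so !7 = 1854.

1854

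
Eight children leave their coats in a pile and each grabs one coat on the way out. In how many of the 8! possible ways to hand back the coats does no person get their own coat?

14833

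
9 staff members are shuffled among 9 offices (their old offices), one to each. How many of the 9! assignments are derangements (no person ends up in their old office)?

133496

By inclusion-exclusion, !9 = Σ (-1)^k · 9!/k! for k=0..9
= 9! - 9!/1! + 9!/2! - 9!/3! + 9!/4! - 9!/5! + 9!/6! - 9!/7! + 9!/8! - 9!/9!
= 362880 - 362880 + 181440 - 60480 + 15120 - 3024 + 504 - 72 + 9 - 1
= 133496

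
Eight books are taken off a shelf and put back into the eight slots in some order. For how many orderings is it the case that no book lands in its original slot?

14833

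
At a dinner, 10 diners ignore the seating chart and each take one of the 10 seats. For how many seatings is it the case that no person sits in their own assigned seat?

Use !n = (n-1)(!(n-1) + !(n-2)).
!10 = 9·(133496 + 14833) = 9·148329 = 1334961

1334961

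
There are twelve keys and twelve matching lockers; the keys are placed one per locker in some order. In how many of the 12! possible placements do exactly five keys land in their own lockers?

Choose which 5 of the 12 are fixed: C(12,5) = 792.
The other 7 form a derangement: !7 = 1854.
Total: 792 × 1854 = 1468368.

1468368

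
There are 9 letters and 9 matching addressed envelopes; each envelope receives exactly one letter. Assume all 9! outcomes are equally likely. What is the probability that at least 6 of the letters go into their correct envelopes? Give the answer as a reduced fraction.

41/72576

Favorable outcomes: Σ_{i≥6} C(9,i)·!(9-i) = 84·2 + 36·1 + 9·0 + 1·1 = 205.
Total outcomes: 9! = 362880.
Probability = 205/362880 = 41/72576.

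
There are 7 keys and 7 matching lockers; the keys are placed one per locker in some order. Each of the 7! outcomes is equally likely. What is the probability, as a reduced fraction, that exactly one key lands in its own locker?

Favorable outcomes: C(7,1)·!6 = 7·265 = 1855.
Total outcomes: 7! = 5040.
Probability = 1855/5040 = 53/144.

53/144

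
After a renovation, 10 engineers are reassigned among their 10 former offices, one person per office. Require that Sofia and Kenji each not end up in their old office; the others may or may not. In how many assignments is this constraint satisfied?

Inclusion-exclusion on the 2 forbidden self-matches:
Σ_{j=0}^{2} (-1)^j C(2,j)(10-j)!
= C(2,0)·10! - C(2,1)·9! + C(2,2)·8!
= 3628800 - 725760 + 40320
= 2943360

2943360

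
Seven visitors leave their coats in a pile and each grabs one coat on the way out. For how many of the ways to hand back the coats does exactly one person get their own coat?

1855

Pick the single fixed position: C(7,1) = 7 ways.
The remaining 6 must be deranged: !6 = 265.
Total: 7 × 265 = 1855.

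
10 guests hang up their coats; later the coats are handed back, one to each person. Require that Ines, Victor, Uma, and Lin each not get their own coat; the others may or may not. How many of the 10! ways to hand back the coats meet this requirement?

Inclusion-exclusion on the 4 forbidden self-matches:
Σ_{j=0}^{4} (-1)^j C(4,j)(10-j)!
= C(4,0)·10! - C(4,1)·9! + C(4,2)·8! - C(4,3)·7! + C(4,4)·6!
= 3628800 - 1451520 + 241920 - 20160 + 720
= 2399760

2399760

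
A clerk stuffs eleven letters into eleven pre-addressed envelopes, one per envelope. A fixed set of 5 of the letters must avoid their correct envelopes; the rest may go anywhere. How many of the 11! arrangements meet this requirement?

Inclusion-exclusion on the 5 forbidden self-matches:
Σ_{j=0}^{5} (-1)^j C(5,j)(11-j)!
= C(5,0)·11! - C(5,1)·10! + C(5,2)·9! - C(5,3)·8! + C(5,4)·7! - C(5,5)·6!
= 39916800 - 18144000 + 3628800 - 403200 + 25200 - 720
= 25022880

25022880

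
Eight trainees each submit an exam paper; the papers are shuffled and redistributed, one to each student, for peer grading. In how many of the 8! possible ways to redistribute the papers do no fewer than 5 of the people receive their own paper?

141

# with exactly i fixed is C(8,i)·!(8-i); sum over i=5..8:
  i=5: C(8,5)·!3 = 56·2 = 112
  i=6: C(8,6)·!2 = 28·1 = 28
  i=7: C(8,7)·!1 = 8·0 = 0
  i=8: C(8,8)·!0 = 1·1 = 1
Total = 141.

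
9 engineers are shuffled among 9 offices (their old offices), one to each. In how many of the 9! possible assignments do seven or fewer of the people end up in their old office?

362879

Sum C(9,i)·!(9-i) for i = 0..7:
  i=0: C(9,0)·!9 = 1·133496 = 133496
  i=1: C(9,1)·!8 = 9·14833 = 133497
  i=2: C(9,2)·!7 = 36·1854 = 66744
  i=3: C(9,3)·!6 = 84·265 = 22260
  i=4: C(9,4)·!5 = 126·44 = 5544
  i=5: C(9,5)·!4 = 126·9 = 1134
  i=6: C(9,6)·!3 = 84·2 = 168
  i=7: C(9,7)·!2 = 36·1 = 36
Total = 362879.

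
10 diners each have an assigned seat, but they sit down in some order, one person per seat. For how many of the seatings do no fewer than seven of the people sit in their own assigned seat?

286

Sum C(10,i)·!(10-i) for i = 7..10:
  i=7: C(10,7)·!3 = 120·2 = 240
  i=8: C(10,8)·!2 = 45·1 = 45
  i=9: C(10,9)·!1 = 10·0 = 0
  i=10: C(10,10)·!0 = 1·1 = 1
Total = 286.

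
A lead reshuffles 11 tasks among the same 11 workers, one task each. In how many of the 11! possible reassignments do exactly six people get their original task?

20328

Pick the 6 fixed positions: C(11,6) = 462 ways.
The remaining 5 must be deranged: !5 = 44.
Total: 462 × 44 = 20328.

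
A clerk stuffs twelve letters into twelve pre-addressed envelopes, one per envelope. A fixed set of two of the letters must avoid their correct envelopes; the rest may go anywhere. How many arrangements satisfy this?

402796800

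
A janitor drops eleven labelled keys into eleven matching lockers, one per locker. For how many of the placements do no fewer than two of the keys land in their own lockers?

Sum C(11,i)·!(11-i) for i = 2..11:
  i=2: C(11,2)·!9 = 55·133496 = 7342280
  i=3: C(11,3)·!8 = 165·14833 = 2447445
  i=4: C(11,4)·!7 = 330·1854 = 611820
  i=5: C(11,5)·!6 = 462·265 = 122430
  i=6: C(11,6)·!5 = 462·44 = 20328
  i=7: C(11,7)·!4 = 330·9 = 2970
  i=8: C(11,8)·!3 = 165·2 = 330
  i=9: C(11,9)·!2 = 55·1 = 55
  i=10: C(11,10)·!1 = 11·0 = 0
  i=11: C(11,11)·!0 = 1·1 = 1
Total = 10547659.

10547659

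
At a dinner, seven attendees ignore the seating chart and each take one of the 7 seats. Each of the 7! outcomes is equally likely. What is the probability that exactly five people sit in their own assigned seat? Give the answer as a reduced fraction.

Favorable outcomes: C(7,5)·!2 = 21·1 = 21.
Total outcomes: 7! = 5040.
Probability = 21/5040 = 1/240.

1/240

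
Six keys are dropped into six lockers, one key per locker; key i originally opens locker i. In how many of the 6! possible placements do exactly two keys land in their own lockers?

135

Choose which 2 of the 6 are fixed: C(6,2) = 15.
The other 4 form a derangement: !4 = 9.
Total: 15 × 9 = 135.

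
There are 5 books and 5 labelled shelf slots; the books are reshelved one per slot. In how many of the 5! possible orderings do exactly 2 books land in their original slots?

Pick the 2 fixed positions: C(5,2) = 10 ways.
The remaining 3 must be deranged: !3 = 2.
Total: 10 × 2 = 20.

20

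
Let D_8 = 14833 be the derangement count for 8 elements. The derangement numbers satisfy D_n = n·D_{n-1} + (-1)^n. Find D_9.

D_9 = 9·14833 - 1 = 133496.

133496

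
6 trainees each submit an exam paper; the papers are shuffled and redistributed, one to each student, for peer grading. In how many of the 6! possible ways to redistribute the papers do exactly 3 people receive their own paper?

Pick the 3 fixed positions: C(6,3) = 20 ways.
The remaining 3 must be deranged: !3 = 2.
Total: 20 × 2 = 40.

40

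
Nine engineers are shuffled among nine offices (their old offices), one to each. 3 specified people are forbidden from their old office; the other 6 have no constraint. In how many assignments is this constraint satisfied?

Let A_j be the event that the j-th constrained one is fixed. By inclusion-exclusion over the 3 events:
Σ_{j=0}^{3} (-1)^j C(3,j)(9-j)!
= C(3,0)·9! - C(3,1)·8! + C(3,2)·7! - C(3,3)·6!
= 362880 - 120960 + 15120 - 720
= 256320

256320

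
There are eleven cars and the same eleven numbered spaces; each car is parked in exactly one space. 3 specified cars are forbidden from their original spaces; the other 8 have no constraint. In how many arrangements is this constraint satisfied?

30078720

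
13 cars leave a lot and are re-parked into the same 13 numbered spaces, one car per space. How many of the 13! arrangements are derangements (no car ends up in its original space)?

The number of derangements of 13 is !13 = Σ_{k=0}^{13} (-1)^k·13!/k!
= 13! - 13!/1! + 13!/2! - 13!/3! + 13!/4! - 13!/5! + 13!/6! - 13!/7! + 13!/8! - 13!/9! + 13!/10! - 13!/11! + 13!/12! - 13!/13!
= 6227020800 - 6227020800 + 3113510400 - 1037836800 + 259459200 - 51891840 + 8648640 - 1235520 + 154440 - 17160 + 1716 - 156 + 13 - 1
= 2290792932

2290792932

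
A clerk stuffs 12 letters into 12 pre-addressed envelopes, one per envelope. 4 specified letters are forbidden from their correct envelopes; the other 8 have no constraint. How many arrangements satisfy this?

Inclusion-exclusion on the 4 forbidden self-matches:
Σ_{j=0}^{4} (-1)^j C(4,j)(12-j)!
= C(4,0)·12! - C(4,1)·11! + C(4,2)·10! - C(4,3)·9! + C(4,4)·8!
= 479001600 - 159667200 + 21772800 - 1451520 + 40320
= 339696000

339696000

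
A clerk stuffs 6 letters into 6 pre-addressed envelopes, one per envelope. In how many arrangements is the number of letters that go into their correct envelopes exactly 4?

15

Pick the 4 fixed positions: C(6,4) = 15 ways.
The other 2 form a derangement: !2 = 1.
Total: 15 × 1 = 15.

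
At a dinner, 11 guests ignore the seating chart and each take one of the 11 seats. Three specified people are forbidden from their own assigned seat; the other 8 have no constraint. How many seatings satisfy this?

30078720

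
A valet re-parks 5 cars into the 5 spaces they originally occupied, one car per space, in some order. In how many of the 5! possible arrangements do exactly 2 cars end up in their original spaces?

20

Pick the 2 fixed positions: C(5,2) = 10 ways.
The other 3 form a derangement: !3 = 2.
Total: 10 × 2 = 20.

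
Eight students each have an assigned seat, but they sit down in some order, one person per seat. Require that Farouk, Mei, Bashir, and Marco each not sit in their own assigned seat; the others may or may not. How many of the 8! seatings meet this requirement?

24024

Inclusion-exclusion on the 4 forbidden self-matches:
Σ_{j=0}^{4} (-1)^j C(4,j)(8-j)!
= C(4,0)·8! - C(4,1)·7! + C(4,2)·6! - C(4,3)·5! + C(4,4)·4!
= 40320 - 20160 + 4320 - 480 + 24
= 24024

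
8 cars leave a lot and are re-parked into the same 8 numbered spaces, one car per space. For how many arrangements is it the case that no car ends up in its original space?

!8 is the nearest integer to 8!/e.
8! = 40320, and 40320/e ≈ 14832.90, so !8 = 14833.

14833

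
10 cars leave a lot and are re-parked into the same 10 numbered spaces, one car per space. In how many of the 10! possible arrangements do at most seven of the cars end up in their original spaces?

# with exactly i fixed is C(10,i)·!(10-i); sum over i=0..7:
  i=0: C(10,0)·!10 = 1·1334961 = 1334961
  i=1: C(10,1)·!9 = 10·133496 = 1334960
  i=2: C(10,2)·!8 = 45·14833 = 667485
  i=3: C(10,3)·!7 = 120·1854 = 222480
  i=4: C(10,4)·!6 = 210·265 = 55650
  i=5: C(10,5)·!5 = 252·44 = 11088
  i=6: C(10,6)·!4 = 210·9 = 1890
  i=7: C(10,7)·!3 = 120·2 = 240
Total = 3628754.

3628754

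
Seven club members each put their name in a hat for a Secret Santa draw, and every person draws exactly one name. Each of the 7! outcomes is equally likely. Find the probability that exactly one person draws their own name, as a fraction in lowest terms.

53/144

Favorable outcomes: C(7,1)·!6 = 7·265 = 1855.
Total outcomes: 7! = 5040.
Probability = 1855/5040 = 53/144.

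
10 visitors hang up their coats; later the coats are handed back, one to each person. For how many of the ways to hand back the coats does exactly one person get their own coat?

1334960

Choose which one of the 10 is fixed: C(10,1) = 10.
The remaining 9 must be deranged: !9 = 133496.
Total: 10 × 133496 = 1334960.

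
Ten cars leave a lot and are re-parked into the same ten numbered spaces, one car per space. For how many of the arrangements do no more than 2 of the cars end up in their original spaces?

3337406

Sum C(10,i)·!(10-i) for i = 0..2:
  i=0: C(10,0)·!10 = 1·1334961 = 1334961
  i=1: C(10,1)·!9 = 10·133496 = 1334960
  i=2: C(10,2)·!8 = 45·14833 = 667485
Total = 3337406.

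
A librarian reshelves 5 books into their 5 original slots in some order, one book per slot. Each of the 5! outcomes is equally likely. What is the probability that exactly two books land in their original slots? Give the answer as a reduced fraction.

1/6

Favorable outcomes: C(5,2)·!3 = 10·2 = 20.
Total outcomes: 5! = 120.
Probability = 20/120 = 1/6.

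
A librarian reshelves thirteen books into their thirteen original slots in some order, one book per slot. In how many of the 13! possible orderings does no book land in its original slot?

2290792932

By inclusion-exclusion, !13 = Σ (-1)^k · 13!/k! for k=0..13
= 13! - 13!/1! + 13!/2! - 13!/3! + 13!/4! - 13!/5! + 13!/6! - 13!/7! + 13!/8! - 13!/9! + 13!/10! - 13!/11! + 13!/12! - 13!/13!
= 6227020800 - 6227020800 + 3113510400 - 1037836800 + 259459200 - 51891840 + 8648640 - 1235520 + 154440 - 17160 + 1716 - 156 + 13 - 1
= 2290792932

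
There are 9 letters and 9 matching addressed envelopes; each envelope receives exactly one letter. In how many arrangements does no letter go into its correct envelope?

133496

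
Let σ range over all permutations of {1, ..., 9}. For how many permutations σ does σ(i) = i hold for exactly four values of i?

Choose which 4 of the 9 are fixed: C(9,4) = 126.
The other 5 form a derangement: !5 = 44.
Total: 126 × 44 = 5544.

5544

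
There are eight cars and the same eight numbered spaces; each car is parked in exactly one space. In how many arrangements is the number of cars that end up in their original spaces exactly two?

7420

Choose which 2 of the 8 are fixed: C(8,2) = 28.
The remaining 6 must be deranged: !6 = 265.
Total: 28 × 265 = 7420.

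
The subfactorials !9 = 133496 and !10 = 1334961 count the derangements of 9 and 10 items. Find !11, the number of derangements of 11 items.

14684570

!11 = (11-1)·(!10 + !9) = 10·(1334961 + 133496) = 10·1468457 = 14684570.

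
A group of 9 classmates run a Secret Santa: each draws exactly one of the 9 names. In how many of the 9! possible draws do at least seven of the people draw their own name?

37

# with exactly i fixed is C(9,i)·!(9-i); sum over i=7..9:
  i=7: C(9,7)·!2 = 36·1 = 36
  i=8: C(9,8)·!1 = 9·0 = 0
  i=9: C(9,9)·!0 = 1·1 = 1
Total = 37.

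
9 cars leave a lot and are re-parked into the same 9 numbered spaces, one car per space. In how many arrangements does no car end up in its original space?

Recurrence: !9 = 9·!8 + (-1)^9.
!9 = 9·14833 - 1 = 133496

133496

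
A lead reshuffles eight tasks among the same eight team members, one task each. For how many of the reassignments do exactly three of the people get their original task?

2464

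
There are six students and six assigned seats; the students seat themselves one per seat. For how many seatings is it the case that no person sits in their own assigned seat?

The subfactorial !6 = [6!/e] (nearest integer).
6! = 720, and 720/e ≈ 264.87, so !6 = 265.

265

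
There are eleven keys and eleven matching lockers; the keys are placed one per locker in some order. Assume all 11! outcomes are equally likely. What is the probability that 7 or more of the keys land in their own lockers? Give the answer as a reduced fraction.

Favorable outcomes: Σ_{i≥7} C(11,i)·!(11-i) = 330·9 + 165·2 + 55·1 + 11·0 + 1·1 = 3356.
Total outcomes: 11! = 39916800.
Probability = 3356/39916800 = 839/9979200.

839/9979200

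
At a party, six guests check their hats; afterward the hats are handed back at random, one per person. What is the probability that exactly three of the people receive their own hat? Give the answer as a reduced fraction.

Favorable outcomes: C(6,3)·!3 = 20·2 = 40.
Total outcomes: 6! = 720.
Probability = 40/720 = 1/18.

1/18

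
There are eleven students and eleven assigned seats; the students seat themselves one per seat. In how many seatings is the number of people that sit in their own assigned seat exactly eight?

330

Choose which 8 of the 11 are fixed: C(11,8) = 165.
The other 3 form a derangement: !3 = 2.
Total: 165 × 2 = 330.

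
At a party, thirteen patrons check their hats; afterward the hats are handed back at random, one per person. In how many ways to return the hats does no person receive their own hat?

By inclusion-exclusion, !13 = Σ (-1)^k · 13!/k! for k=0..13
= 13! - 13!/1! + 13!/2! - 13!/3! + 13!/4! - 13!/5! + 13!/6! - 13!/7! + 13!/8! - 13!/9! + 13!/10! - 13!/11! + 13!/12! - 13!/13!
= 6227020800 - 6227020800 + 3113510400 - 1037836800 + 259459200 - 51891840 + 8648640 - 1235520 + 154440 - 17160 + 1716 - 156 + 13 - 1
= 2290792932

2290792932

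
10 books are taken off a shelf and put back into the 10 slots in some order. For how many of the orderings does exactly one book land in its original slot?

1334960

Pick the single fixed position: C(10,1) = 10 ways.
The remaining 9 must be deranged: !9 = 133496.
Total: 10 × 133496 = 1334960.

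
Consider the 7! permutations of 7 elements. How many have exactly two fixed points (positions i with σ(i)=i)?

924

Choose which 2 of the 7 are fixed: C(7,2) = 21.
The other 5 form a derangement: !5 = 44.
Total: 21 × 44 = 924.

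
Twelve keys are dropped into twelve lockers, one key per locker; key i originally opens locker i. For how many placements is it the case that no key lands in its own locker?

176214841

Use !n = n·!(n-1) + (-1)^n.
!12 = 12·14684570 + 1 = 176214841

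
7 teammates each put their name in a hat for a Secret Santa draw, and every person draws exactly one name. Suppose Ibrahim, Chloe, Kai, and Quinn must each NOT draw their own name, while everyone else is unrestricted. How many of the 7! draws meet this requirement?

2790

Inclusion-exclusion on the 4 forbidden self-matches:
Σ_{j=0}^{4} (-1)^j C(4,j)(7-j)!
= C(4,0)·7! - C(4,1)·6! + C(4,2)·5! - C(4,3)·4! + C(4,4)·3!
= 5040 - 2880 + 720 - 96 + 6
= 2790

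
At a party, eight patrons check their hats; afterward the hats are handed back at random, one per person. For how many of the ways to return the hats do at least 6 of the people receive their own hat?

29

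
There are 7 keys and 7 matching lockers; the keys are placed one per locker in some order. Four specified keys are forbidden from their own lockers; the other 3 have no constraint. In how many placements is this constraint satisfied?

2790

Let A_j be the event that the j-th constrained one is fixed. By inclusion-exclusion over the 4 events:
Σ_{j=0}^{4} (-1)^j C(4,j)(7-j)!
= C(4,0)·7! - C(4,1)·6! + C(4,2)·5! - C(4,3)·4! + C(4,4)·3!
= 5040 - 2880 + 720 - 96 + 6
= 2790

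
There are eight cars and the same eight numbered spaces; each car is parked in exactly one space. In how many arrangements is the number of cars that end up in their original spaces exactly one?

Choose which one of the 8 is fixed: C(8,1) = 8.
The remaining 7 must be deranged: !7 = 1854.
Total: 8 × 1854 = 14832.

14832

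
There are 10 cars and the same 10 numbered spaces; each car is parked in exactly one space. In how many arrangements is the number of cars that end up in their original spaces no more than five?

Sum C(10,i)·!(10-i) for i = 0..5:
  i=0: C(10,0)·!10 = 1·1334961 = 1334961
  i=1: C(10,1)·!9 = 10·133496 = 1334960
  i=2: C(10,2)·!8 = 45·14833 = 667485
  i=3: C(10,3)·!7 = 120·1854 = 222480
  i=4: C(10,4)·!6 = 210·265 = 55650
  i=5: C(10,5)·!5 = 252·44 = 11088
Total = 3626624.

3626624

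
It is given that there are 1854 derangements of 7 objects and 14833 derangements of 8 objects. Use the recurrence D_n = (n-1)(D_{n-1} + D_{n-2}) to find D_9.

133496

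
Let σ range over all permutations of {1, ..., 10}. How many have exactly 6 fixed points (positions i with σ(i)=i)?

Choose which 6 of the 10 are fixed: C(10,6) = 210.
The remaining 4 must be deranged: !4 = 9.
Total: 210 × 9 = 1890.

1890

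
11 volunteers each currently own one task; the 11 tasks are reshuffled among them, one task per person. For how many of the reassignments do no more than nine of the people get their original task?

Sum C(11,i)·!(11-i) for i = 0..9:
  i=0: C(11,0)·!11 = 1·14684570 = 14684570
  i=1: C(11,1)·!10 = 11·1334961 = 14684571
  i=2: C(11,2)·!9 = 55·133496 = 7342280
  i=3: C(11,3)·!8 = 165·14833 = 2447445
  i=4: C(11,4)·!7 = 330·1854 = 611820
  i=5: C(11,5)·!6 = 462·265 = 122430
  i=6: C(11,6)·!5 = 462·44 = 20328
  i=7: C(11,7)·!4 = 330·9 = 2970
  i=8: C(11,8)·!3 = 165·2 = 330
  i=9: C(11,9)·!2 = 55·1 = 55
Total = 39916799.

39916799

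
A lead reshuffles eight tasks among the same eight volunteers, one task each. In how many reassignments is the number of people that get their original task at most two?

# with exactly i fixed is C(8,i)·!(8-i); sum over i=0..2:
  i=0: C(8,0)·!8 = 1·14833 = 14833
  i=1: C(8,1)·!7 = 8·1854 = 14832
  i=2: C(8,2)·!6 = 28·265 = 7420
Total = 37085.

37085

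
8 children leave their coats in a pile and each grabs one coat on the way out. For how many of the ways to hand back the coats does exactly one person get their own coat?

14832

Pick the single fixed position: C(8,1) = 8 ways.
The other 7 form a derangement: !7 = 1854.
Total: 8 × 1854 = 14832.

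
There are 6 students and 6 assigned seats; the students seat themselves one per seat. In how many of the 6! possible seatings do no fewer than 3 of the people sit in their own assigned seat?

Sum C(6,i)·!(6-i) for i = 3..6:
  i=3: C(6,3)·!3 = 20·2 = 40
  i=4: C(6,4)·!2 = 15·1 = 15
  i=5: C(6,5)·!1 = 6·0 = 0
  i=6: C(6,6)·!0 = 1·1 = 1
Total = 56.

56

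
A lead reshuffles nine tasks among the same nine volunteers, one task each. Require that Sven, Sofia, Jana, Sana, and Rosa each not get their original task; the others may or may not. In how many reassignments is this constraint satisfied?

205056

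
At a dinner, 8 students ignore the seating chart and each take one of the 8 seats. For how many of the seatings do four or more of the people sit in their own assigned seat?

771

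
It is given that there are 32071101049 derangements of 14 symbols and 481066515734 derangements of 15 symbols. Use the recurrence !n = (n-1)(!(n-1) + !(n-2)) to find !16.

!16 = (16-1)·(!15 + !14) = 15·(481066515734 + 32071101049) = 15·513137616783 = 7697064251745.

7697064251745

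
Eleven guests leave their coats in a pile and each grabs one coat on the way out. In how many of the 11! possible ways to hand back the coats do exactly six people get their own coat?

Pick the 6 fixed positions: C(11,6) = 462 ways.
The remaining 5 must be deranged: !5 = 44.
Total: 462 × 44 = 20328.

20328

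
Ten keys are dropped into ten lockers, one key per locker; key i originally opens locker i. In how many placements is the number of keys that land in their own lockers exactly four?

Pick the 4 fixed positions: C(10,4) = 210 ways.
The remaining 6 must be deranged: !6 = 265.
Total: 210 × 265 = 55650.

55650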